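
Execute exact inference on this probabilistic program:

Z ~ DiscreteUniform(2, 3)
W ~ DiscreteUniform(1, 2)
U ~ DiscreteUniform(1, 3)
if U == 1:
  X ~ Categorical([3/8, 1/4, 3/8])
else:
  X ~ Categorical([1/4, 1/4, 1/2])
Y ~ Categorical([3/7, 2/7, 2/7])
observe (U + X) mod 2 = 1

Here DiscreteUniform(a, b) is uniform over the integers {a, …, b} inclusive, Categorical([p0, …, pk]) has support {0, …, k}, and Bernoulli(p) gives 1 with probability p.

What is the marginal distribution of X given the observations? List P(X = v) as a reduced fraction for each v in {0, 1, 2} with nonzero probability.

P(X=0) = 5/14, P(X=1) = 1/7, P(X=2) = 1/2

Enumerate traces; 60 have nonzero weight after conditioning:
  (Z=2, W=1, U=1, X=0, Y=0) weight 3/224
  (Z=2, W=1, U=1, X=0, Y=1) weight 1/112
  (Z=2, W=1, U=1, X=0, Y=2) weight 1/112
  (Z=2, W=1, U=1, X=2, Y=0) weight 3/224
  (Z=2, W=1, U=1, X=2, Y=1) weight 1/112
  (Z=2, W=1, U=1, X=2, Y=2) weight 1/112
  (Z=2, W=1, U=2, X=1, Y=0) weight 1/112
  (Z=2, W=1, U=2, X=1, Y=1) weight 1/168
  … 52 more
Group by X:
  weight(X=0) = 5/24
  weight(X=1) = 1/12
  weight(X=2) = 7/24
Total weight = 5/24 + 1/12 + 7/24 = 7/12
P(X=0 | obs) = 5/24 / 7/12 = 5/14
P(X=1 | obs) = 1/12 / 7/12 = 1/7
P(X=2 | obs) = 7/24 / 7/12 = 1/2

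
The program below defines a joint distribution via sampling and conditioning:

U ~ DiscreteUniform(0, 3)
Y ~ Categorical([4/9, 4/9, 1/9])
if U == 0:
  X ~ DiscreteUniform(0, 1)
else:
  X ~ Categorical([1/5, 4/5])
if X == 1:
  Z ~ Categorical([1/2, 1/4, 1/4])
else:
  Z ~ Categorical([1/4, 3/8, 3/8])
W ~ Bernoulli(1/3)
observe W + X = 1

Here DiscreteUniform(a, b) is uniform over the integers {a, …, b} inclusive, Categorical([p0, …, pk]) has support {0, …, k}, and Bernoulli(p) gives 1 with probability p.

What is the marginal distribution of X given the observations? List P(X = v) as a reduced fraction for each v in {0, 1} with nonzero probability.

P(X=0) = 11/69, P(X=1) = 58/69

Enumerate traces; 72 have nonzero weight after conditioning:
  (U=0, Y=0, X=0, Z=0, W=1) weight 1/216
  (U=0, Y=0, X=0, Z=1, W=1) weight 1/144
  (U=0, Y=0, X=0, Z=2, W=1) weight 1/144
  (U=0, Y=0, X=1, Z=0, W=0) weight 1/54
  (U=0, Y=0, X=1, Z=1, W=0) weight 1/108
  (U=0, Y=0, X=1, Z=2, W=0) weight 1/108
  (U=0, Y=1, X=0, Z=0, W=1) weight 1/216
  (U=0, Y=1, X=0, Z=1, W=1) weight 1/144
  … 64 more
Group by X:
  weight(X=0) = 11/120
  weight(X=1) = 29/60
Total weight = 11/120 + 29/60 = 23/40
P(X=0 | obs) = 11/120 / 23/40 = 11/69
P(X=1 | obs) = 29/60 / 23/40 = 58/69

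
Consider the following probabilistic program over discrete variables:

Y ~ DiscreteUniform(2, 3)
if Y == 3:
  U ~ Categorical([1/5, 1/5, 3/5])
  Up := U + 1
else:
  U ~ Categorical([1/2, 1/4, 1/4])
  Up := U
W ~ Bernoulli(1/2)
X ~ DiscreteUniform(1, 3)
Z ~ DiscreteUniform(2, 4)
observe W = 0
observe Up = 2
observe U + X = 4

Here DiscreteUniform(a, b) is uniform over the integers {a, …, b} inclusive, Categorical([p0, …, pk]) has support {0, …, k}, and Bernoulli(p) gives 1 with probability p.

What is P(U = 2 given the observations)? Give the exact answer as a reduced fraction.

P(U = 2 | obs) = 5/9

Enumerate traces; 6 have nonzero weight after conditioning:
  (Y=2, U=2, W=0, X=2, Z=2) weight 1/144
  (Y=2, U=2, W=0, X=2, Z=3) weight 1/144
  (Y=2, U=2, W=0, X=2, Z=4) weight 1/144
  (Y=3, U=1, W=0, X=3, Z=2) weight 1/180
  (Y=3, U=1, W=0, X=3, Z=3) weight 1/180
  (Y=3, U=1, W=0, X=3, Z=4) weight 1/180
Group by U:
  weight(U=1) = 1/60
  weight(U=2) = 1/48
Total weight = 1/60 + 1/48 = 3/80
P(U=1 | obs) = 1/60 / 3/80 = 4/9
P(U=2 | obs) = 1/48 / 3/80 = 5/9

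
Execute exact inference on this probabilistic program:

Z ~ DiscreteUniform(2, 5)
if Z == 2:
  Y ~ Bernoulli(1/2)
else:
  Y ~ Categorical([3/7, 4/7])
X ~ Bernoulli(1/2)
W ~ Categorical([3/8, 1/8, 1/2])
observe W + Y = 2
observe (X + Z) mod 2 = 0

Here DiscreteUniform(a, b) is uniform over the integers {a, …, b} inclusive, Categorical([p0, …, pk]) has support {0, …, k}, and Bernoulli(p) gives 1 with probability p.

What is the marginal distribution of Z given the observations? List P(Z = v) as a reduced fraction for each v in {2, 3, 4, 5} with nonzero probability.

Enumerate traces; 8 have nonzero weight after conditioning:
  (Z=2, Y=0, X=0, W=2) weight 1/32
  (Z=2, Y=1, X=0, W=1) weight 1/128
  (Z=3, Y=0, X=1, W=2) weight 3/112
  (Z=3, Y=1, X=1, W=1) weight 1/112
  (Z=4, Y=0, X=0, W=2) weight 3/112
  (Z=4, Y=1, X=0, W=1) weight 1/112
  (Z=5, Y=0, X=1, W=2) weight 3/112
  (Z=5, Y=1, X=1, W=1) weight 1/112
Group by Z:
  weight(Z=2) = 5/128
  weight(Z=3) = 1/28
  weight(Z=4) = 1/28
  weight(Z=5) = 1/28
Total weight = 5/128 + 1/28 + 1/28 + 1/28 = 131/896
P(Z=2 | obs) = 5/128 / 131/896 = 35/131
P(Z=3 | obs) = 1/28 / 131/896 = 32/131
P(Z=4 | obs) = 1/28 / 131/896 = 32/131
P(Z=5 | obs) = 1/28 / 131/896 = 32/131

P(Z=2) = 35/131, P(Z=3) = 32/131, P(Z=4) = 32/131, P(Z=5) = 32/131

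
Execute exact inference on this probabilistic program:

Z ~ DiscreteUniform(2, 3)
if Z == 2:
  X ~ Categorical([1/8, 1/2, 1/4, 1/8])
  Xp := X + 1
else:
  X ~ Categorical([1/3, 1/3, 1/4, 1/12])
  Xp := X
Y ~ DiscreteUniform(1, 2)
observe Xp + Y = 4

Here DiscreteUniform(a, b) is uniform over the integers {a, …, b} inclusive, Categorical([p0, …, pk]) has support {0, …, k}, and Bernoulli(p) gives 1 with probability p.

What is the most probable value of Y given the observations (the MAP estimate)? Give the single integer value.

Enumerate traces; 4 have nonzero weight after conditioning:
  (Z=2, X=1, Y=2) weight 1/8
  (Z=2, X=2, Y=1) weight 1/16
  (Z=3, X=2, Y=2) weight 1/16
  (Z=3, X=3, Y=1) weight 1/48
Group by Y:
  weight(Y=1) = 1/12
  weight(Y=2) = 3/16
Total weight = 1/12 + 3/16 = 13/48
P(Y=1 | obs) = 1/12 / 13/48 = 4/13
P(Y=2 | obs) = 3/16 / 13/48 = 9/13
argmax = 2

argmax_v P(Y = v | obs) = 2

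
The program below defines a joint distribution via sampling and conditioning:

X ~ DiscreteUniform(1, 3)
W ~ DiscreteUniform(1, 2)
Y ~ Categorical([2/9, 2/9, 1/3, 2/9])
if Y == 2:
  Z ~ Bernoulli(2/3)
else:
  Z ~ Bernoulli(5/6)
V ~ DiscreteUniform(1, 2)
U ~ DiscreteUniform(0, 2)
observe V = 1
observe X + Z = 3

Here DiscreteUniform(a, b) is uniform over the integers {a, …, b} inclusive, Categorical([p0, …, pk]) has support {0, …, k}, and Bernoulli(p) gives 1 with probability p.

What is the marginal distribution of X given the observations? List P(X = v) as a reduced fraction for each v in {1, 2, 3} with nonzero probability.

Enumerate traces; 48 have nonzero weight after conditioning:
  (X=2, W=1, Y=0, Z=1, V=1, U=0) weight 5/972
  (X=2, W=1, Y=0, Z=1, V=1, U=1) weight 5/972
  (X=2, W=1, Y=0, Z=1, V=1, U=2) weight 5/972
  (X=2, W=1, Y=1, Z=1, V=1, U=0) weight 5/972
  (X=2, W=1, Y=1, Z=1, V=1, U=1) weight 5/972
  (X=2, W=1, Y=1, Z=1, V=1, U=2) weight 5/972
  (X=2, W=1, Y=2, Z=1, V=1, U=0) weight 1/162
  (X=2, W=1, Y=2, Z=1, V=1, U=1) weight 1/162
  (X=3, W=1, Y=0, Z=0, V=1, U=0) weight 1/972
  … 39 more
Group by X:
  weight(X=2) = 7/54
  weight(X=3) = 1/27
Total weight = 7/54 + 1/27 = 1/6
P(X=2 | obs) = 7/54 / 1/6 = 7/9
P(X=3 | obs) = 1/27 / 1/6 = 2/9

P(X=2) = 7/9, P(X=3) = 2/9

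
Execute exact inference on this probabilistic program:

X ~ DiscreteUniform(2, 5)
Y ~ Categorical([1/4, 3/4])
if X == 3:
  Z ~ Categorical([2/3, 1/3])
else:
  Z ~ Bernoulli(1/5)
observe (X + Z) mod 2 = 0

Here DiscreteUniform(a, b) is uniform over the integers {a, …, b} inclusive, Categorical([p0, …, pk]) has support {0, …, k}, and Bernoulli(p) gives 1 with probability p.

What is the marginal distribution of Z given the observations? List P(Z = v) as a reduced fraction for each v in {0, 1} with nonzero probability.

Enumerate traces; 8 have nonzero weight after conditioning:
  (X=2, Y=0, Z=0) weight 1/20
  (X=2, Y=1, Z=0) weight 3/20
  (X=3, Y=0, Z=1) weight 1/48
  (X=3, Y=1, Z=1) weight 1/16
  (X=4, Y=0, Z=0) weight 1/20
  (X=4, Y=1, Z=0) weight 3/20
  (X=5, Y=0, Z=1) weight 1/80
  (X=5, Y=1, Z=1) weight 3/80
Group by Z:
  weight(Z=0) = 2/5
  weight(Z=1) = 2/15
Total weight = 2/5 + 2/15 = 8/15
P(Z=0 | obs) = 2/5 / 8/15 = 3/4
P(Z=1 | obs) = 2/15 / 8/15 = 1/4

P(Z=0) = 3/4, P(Z=1) = 1/4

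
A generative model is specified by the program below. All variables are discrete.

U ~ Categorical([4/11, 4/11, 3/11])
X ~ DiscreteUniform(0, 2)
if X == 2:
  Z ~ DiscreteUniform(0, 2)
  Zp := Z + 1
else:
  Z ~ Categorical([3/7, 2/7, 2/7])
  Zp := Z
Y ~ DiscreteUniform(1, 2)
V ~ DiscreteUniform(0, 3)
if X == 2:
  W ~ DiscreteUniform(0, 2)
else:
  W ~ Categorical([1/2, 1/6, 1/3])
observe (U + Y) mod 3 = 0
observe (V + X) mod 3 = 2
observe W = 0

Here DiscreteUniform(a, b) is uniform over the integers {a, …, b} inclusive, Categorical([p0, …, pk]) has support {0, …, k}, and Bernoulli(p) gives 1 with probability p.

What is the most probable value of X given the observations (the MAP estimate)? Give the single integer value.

argmax_v P(X = v | obs) = 2

Enumerate traces; 24 have nonzero weight after conditioning:
  (U=1, X=0, Z=0, Y=2, V=2, W=0) weight 1/308
  (U=1, X=0, Z=1, Y=2, V=2, W=0) weight 1/462
  (U=1, X=0, Z=2, Y=2, V=2, W=0) weight 1/462
  (U=1, X=1, Z=0, Y=2, V=1, W=0) weight 1/308
  (U=1, X=1, Z=1, Y=2, V=1, W=0) weight 1/462
  (U=1, X=1, Z=2, Y=2, V=1, W=0) weight 1/462
  (U=1, X=2, Z=0, Y=2, V=0, W=0) weight 1/594
  (U=1, X=2, Z=0, Y=2, V=3, W=0) weight 1/594
  … 16 more
Group by X:
  weight(X=0) = 7/528
  weight(X=1) = 7/528
  weight(X=2) = 7/396
Total weight = 7/528 + 7/528 + 7/396 = 35/792
P(X=0 | obs) = 7/528 / 35/792 = 3/10
P(X=1 | obs) = 7/528 / 35/792 = 3/10
P(X=2 | obs) = 7/396 / 35/792 = 2/5
argmax = 2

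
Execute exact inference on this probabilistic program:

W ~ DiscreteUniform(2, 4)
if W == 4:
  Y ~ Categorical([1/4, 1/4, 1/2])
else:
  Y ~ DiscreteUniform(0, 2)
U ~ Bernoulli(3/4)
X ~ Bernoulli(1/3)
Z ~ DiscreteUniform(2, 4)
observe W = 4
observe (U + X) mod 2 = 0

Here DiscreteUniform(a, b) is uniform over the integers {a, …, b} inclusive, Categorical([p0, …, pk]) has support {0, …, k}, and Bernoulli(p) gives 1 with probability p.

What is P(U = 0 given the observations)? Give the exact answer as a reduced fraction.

P(U = 0 | obs) = 2/5

Enumerate traces; 18 have nonzero weight after conditioning:
  (W=4, Y=0, U=0, X=0, Z=2) weight 1/216
  (W=4, Y=0, U=0, X=0, Z=3) weight 1/216
  (W=4, Y=0, U=0, X=0, Z=4) weight 1/216
  (W=4, Y=0, U=1, X=1, Z=2) weight 1/144
  (W=4, Y=0, U=1, X=1, Z=3) weight 1/144
  (W=4, Y=0, U=1, X=1, Z=4) weight 1/144
  (W=4, Y=1, U=0, X=0, Z=2) weight 1/216
  (W=4, Y=1, U=0, X=0, Z=3) weight 1/216
  … 10 more
Group by U:
  weight(U=0) = 1/18
  weight(U=1) = 1/12
Total weight = 1/18 + 1/12 = 5/36
P(U=0 | obs) = 1/18 / 5/36 = 2/5
P(U=1 | obs) = 1/12 / 5/36 = 3/5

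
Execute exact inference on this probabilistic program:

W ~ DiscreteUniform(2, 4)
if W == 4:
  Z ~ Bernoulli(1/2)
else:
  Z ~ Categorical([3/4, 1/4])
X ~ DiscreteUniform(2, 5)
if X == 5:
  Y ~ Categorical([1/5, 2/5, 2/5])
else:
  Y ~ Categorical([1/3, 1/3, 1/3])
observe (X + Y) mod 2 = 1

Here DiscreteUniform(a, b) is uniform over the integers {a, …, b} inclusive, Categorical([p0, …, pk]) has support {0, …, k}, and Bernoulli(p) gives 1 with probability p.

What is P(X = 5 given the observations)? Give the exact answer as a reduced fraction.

P(X = 5 | obs) = 9/29

Enumerate traces; 36 have nonzero weight after conditioning:
  (W=2, Z=0, X=2, Y=1) weight 1/48
  (W=2, Z=0, X=3, Y=0) weight 1/48
  (W=2, Z=0, X=3, Y=2) weight 1/48
  (W=2, Z=0, X=4, Y=1) weight 1/48
  (W=2, Z=0, X=5, Y=0) weight 1/80
  (W=2, Z=0, X=5, Y=2) weight 1/40
  (W=2, Z=1, X=2, Y=1) weight 1/144
  (W=2, Z=1, X=3, Y=0) weight 1/144
  … 28 more
Group by X:
  weight(X=2) = 1/12
  weight(X=3) = 1/6
  weight(X=4) = 1/12
  weight(X=5) = 3/20
Total weight = 1/12 + 1/6 + 1/12 + 3/20 = 29/60
P(X=2 | obs) = 1/12 / 29/60 = 5/29
P(X=3 | obs) = 1/6 / 29/60 = 10/29
P(X=4 | obs) = 1/12 / 29/60 = 5/29
P(X=5 | obs) = 3/20 / 29/60 = 9/29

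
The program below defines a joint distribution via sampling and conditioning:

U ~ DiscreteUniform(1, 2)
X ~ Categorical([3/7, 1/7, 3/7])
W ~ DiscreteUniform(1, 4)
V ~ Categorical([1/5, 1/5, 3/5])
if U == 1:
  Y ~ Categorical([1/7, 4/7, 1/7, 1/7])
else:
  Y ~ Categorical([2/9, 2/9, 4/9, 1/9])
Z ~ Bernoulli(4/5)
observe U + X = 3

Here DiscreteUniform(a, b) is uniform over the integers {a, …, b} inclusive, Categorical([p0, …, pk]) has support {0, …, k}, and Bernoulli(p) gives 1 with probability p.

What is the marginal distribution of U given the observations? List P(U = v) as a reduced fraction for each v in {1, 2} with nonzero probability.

Enumerate traces; 192 have nonzero weight after conditioning:
  (U=1, X=2, W=1, V=0, Y=0, Z=0) weight 3/9800
  (U=1, X=2, W=1, V=0, Y=0, Z=1) weight 3/2450
  (U=1, X=2, W=1, V=0, Y=1, Z=0) weight 3/2450
  (U=1, X=2, W=1, V=0, Y=1, Z=1) weight 6/1225
  (U=1, X=2, W=1, V=0, Y=2, Z=0) weight 3/9800
  (U=1, X=2, W=1, V=0, Y=2, Z=1) weight 3/2450
  (U=1, X=2, W=1, V=0, Y=3, Z=0) weight 3/9800
  (U=1, X=2, W=1, V=0, Y=3, Z=1) weight 3/2450
  (U=2, X=1, W=1, V=0, Y=0, Z=0) weight 1/6300
  … 183 more
Group by U:
  weight(U=1) = 3/14
  weight(U=2) = 1/14
Total weight = 3/14 + 1/14 = 2/7
P(U=1 | obs) = 3/14 / 2/7 = 3/4
P(U=2 | obs) = 1/14 / 2/7 = 1/4

P(U=1) = 3/4, P(U=2) = 1/4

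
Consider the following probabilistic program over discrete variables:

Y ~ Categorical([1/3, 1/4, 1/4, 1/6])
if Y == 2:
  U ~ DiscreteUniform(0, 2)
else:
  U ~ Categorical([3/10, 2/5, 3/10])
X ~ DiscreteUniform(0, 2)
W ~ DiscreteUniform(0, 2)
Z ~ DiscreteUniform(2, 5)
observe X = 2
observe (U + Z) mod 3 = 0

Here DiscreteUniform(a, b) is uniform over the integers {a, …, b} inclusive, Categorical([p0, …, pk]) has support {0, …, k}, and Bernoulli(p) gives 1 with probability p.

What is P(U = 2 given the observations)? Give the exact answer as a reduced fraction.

P(U = 2 | obs) = 37/166

Enumerate traces; 48 have nonzero weight after conditioning:
  (Y=0, U=0, X=2, W=0, Z=3) weight 1/360
  (Y=0, U=0, X=2, W=1, Z=3) weight 1/360
  (Y=0, U=0, X=2, W=2, Z=3) weight 1/360
  (Y=0, U=1, X=2, W=0, Z=2) weight 1/270
  (Y=0, U=1, X=2, W=0, Z=5) weight 1/270
  (Y=0, U=1, X=2, W=1, Z=2) weight 1/270
  (Y=0, U=1, X=2, W=1, Z=5) weight 1/270
  (Y=0, U=1, X=2, W=2, Z=2) weight 1/270
  (Y=0, U=2, X=2, W=0, Z=4) weight 1/360
  … 39 more
Group by U:
  weight(U=0) = 37/1440
  weight(U=1) = 23/360
  weight(U=2) = 37/1440
Total weight = 37/1440 + 23/360 + 37/1440 = 83/720
P(U=0 | obs) = 37/1440 / 83/720 = 37/166
P(U=1 | obs) = 23/360 / 83/720 = 46/83
P(U=2 | obs) = 37/1440 / 83/720 = 37/166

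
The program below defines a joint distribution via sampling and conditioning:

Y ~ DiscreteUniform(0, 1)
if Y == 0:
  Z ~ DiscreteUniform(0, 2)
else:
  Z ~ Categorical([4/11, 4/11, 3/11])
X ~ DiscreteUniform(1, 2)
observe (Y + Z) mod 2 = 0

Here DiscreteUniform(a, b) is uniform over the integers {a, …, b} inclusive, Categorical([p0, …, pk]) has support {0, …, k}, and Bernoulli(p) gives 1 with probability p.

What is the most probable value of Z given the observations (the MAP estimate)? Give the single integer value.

argmax_v P(Z = v | obs) = 1

Enumerate traces; 6 have nonzero weight after conditioning:
  (Y=0, Z=0, X=1) weight 1/12
  (Y=0, Z=0, X=2) weight 1/12
  (Y=0, Z=2, X=1) weight 1/12
  (Y=0, Z=2, X=2) weight 1/12
  (Y=1, Z=1, X=1) weight 1/11
  (Y=1, Z=1, X=2) weight 1/11
Group by Z:
  weight(Z=0) = 1/6
  weight(Z=1) = 2/11
  weight(Z=2) = 1/6
Total weight = 1/6 + 2/11 + 1/6 = 17/33
P(Z=0 | obs) = 1/6 / 17/33 = 11/34
P(Z=1 | obs) = 2/11 / 17/33 = 6/17
P(Z=2 | obs) = 1/6 / 17/33 = 11/34
argmax = 1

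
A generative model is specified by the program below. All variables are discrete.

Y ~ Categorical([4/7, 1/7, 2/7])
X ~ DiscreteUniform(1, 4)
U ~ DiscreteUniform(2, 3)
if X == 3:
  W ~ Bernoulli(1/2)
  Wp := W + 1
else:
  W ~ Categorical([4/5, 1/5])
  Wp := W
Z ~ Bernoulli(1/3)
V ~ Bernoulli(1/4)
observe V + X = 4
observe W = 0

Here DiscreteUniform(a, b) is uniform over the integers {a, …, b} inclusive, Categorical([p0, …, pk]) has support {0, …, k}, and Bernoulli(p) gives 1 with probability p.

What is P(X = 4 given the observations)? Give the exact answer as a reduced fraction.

P(X = 4 | obs) = 24/29

Enumerate traces; 24 have nonzero weight after conditioning:
  (Y=0, X=3, U=2, W=0, Z=0, V=1) weight 1/168
  (Y=0, X=3, U=2, W=0, Z=1, V=1) weight 1/336
  (Y=0, X=3, U=3, W=0, Z=0, V=1) weight 1/168
  (Y=0, X=3, U=3, W=0, Z=1, V=1) weight 1/336
  (Y=0, X=4, U=2, W=0, Z=0, V=0) weight 1/35
  (Y=0, X=4, U=2, W=0, Z=1, V=0) weight 1/70
  (Y=0, X=4, U=3, W=0, Z=0, V=0) weight 1/35
  (Y=0, X=4, U=3, W=0, Z=1, V=0) weight 1/70
  … 16 more
Group by X:
  weight(X=3) = 1/32
  weight(X=4) = 3/20
Total weight = 1/32 + 3/20 = 29/160
P(X=3 | obs) = 1/32 / 29/160 = 5/29
P(X=4 | obs) = 3/20 / 29/160 = 24/29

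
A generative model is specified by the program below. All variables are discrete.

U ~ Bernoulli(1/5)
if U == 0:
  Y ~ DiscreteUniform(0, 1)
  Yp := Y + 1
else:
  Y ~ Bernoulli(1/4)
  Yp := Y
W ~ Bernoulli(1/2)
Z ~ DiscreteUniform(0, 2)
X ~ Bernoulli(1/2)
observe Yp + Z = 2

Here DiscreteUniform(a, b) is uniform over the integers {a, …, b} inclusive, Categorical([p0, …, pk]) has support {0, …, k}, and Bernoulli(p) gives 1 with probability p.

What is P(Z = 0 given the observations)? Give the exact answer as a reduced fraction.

P(Z = 0 | obs) = 2/5

Enumerate traces; 16 have nonzero weight after conditioning:
  (U=0, Y=0, W=0, Z=1, X=0) weight 1/30
  (U=0, Y=0, W=0, Z=1, X=1) weight 1/30
  (U=0, Y=0, W=1, Z=1, X=0) weight 1/30
  (U=0, Y=0, W=1, Z=1, X=1) weight 1/30
  (U=0, Y=1, W=0, Z=0, X=0) weight 1/30
  (U=0, Y=1, W=0, Z=0, X=1) weight 1/30
  (U=0, Y=1, W=1, Z=0, X=0) weight 1/30
  (U=0, Y=1, W=1, Z=0, X=1) weight 1/30
  (U=1, Y=0, W=0, Z=2, X=0) weight 1/80
  … 7 more
Group by Z:
  weight(Z=0) = 2/15
  weight(Z=1) = 3/20
  weight(Z=2) = 1/20
Total weight = 2/15 + 3/20 + 1/20 = 1/3
P(Z=0 | obs) = 2/15 / 1/3 = 2/5
P(Z=1 | obs) = 3/20 / 1/3 = 9/20
P(Z=2 | obs) = 1/20 / 1/3 = 3/20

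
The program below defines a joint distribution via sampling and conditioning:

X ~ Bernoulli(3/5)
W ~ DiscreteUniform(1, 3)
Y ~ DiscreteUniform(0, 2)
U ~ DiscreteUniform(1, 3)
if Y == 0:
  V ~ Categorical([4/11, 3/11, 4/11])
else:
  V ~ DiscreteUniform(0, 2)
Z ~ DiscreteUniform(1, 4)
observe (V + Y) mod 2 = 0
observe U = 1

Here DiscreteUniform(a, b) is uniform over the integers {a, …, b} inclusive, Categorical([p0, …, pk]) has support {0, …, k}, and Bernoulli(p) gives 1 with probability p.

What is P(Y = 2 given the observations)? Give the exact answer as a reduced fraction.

P(Y = 2 | obs) = 22/57

Enumerate traces; 120 have nonzero weight after conditioning:
  (X=0, W=1, Y=0, U=1, V=0, Z=1) weight 2/1485
  (X=0, W=1, Y=0, U=1, V=0, Z=2) weight 2/1485
  (X=0, W=1, Y=0, U=1, V=0, Z=3) weight 2/1485
  (X=0, W=1, Y=0, U=1, V=0, Z=4) weight 2/1485
  (X=0, W=1, Y=0, U=1, V=2, Z=1) weight 2/1485
  (X=0, W=1, Y=0, U=1, V=2, Z=2) weight 2/1485
  (X=0, W=1, Y=0, U=1, V=2, Z=3) weight 2/1485
  (X=0, W=1, Y=0, U=1, V=2, Z=4) weight 2/1485
  (X=0, W=1, Y=1, U=1, V=1, Z=1) weight 1/810
  (X=0, W=1, Y=2, U=1, V=0, Z=1) weight 1/810
  … 110 more
Group by Y:
  weight(Y=0) = 8/99
  weight(Y=1) = 1/27
  weight(Y=2) = 2/27
Total weight = 8/99 + 1/27 + 2/27 = 19/99
P(Y=0 | obs) = 8/99 / 19/99 = 8/19
P(Y=1 | obs) = 1/27 / 19/99 = 11/57
P(Y=2 | obs) = 2/27 / 19/99 = 22/57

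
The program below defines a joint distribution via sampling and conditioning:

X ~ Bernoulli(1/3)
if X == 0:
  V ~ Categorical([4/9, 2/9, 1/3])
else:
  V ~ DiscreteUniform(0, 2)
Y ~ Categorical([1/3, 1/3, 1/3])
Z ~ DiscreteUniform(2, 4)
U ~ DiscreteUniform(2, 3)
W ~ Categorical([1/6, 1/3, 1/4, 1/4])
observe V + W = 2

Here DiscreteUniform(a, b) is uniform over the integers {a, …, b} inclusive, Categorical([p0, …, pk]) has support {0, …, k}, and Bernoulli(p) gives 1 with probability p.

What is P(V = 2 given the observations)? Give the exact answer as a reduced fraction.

Enumerate traces; 108 have nonzero weight after conditioning:
  (X=0, V=0, Y=0, Z=2, U=2, W=2) weight 1/243
  (X=0, V=0, Y=0, Z=2, U=3, W=2) weight 1/243
  (X=0, V=0, Y=0, Z=3, U=2, W=2) weight 1/243
  (X=0, V=0, Y=0, Z=3, U=3, W=2) weight 1/243
  (X=0, V=0, Y=0, Z=4, U=2, W=2) weight 1/243
  (X=0, V=0, Y=0, Z=4, U=3, W=2) weight 1/243
  (X=0, V=0, Y=1, Z=2, U=2, W=2) weight 1/243
  (X=0, V=0, Y=1, Z=2, U=3, W=2) weight 1/243
  (X=0, V=1, Y=0, Z=2, U=2, W=1) weight 2/729
  (X=0, V=2, Y=0, Z=2, U=2, W=0) weight 1/486
  … 98 more
Group by V:
  weight(V=0) = 11/108
  weight(V=1) = 7/81
  weight(V=2) = 1/18
Total weight = 11/108 + 7/81 + 1/18 = 79/324
P(V=0 | obs) = 11/108 / 79/324 = 33/79
P(V=1 | obs) = 7/81 / 79/324 = 28/79
P(V=2 | obs) = 1/18 / 79/324 = 18/79

P(V = 2 | obs) = 18/79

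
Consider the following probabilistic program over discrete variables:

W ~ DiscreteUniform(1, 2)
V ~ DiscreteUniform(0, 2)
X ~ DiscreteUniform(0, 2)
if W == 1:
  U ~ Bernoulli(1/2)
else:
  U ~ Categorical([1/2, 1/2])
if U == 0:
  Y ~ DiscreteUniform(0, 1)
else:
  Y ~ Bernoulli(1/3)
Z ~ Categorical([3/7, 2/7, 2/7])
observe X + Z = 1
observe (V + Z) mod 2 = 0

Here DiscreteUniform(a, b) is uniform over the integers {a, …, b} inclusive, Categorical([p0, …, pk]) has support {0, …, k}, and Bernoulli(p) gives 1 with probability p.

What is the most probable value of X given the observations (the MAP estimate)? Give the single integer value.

argmax_v P(X = v | obs) = 1

Enumerate traces; 24 have nonzero weight after conditioning:
  (W=1, V=0, X=1, U=0, Y=0, Z=0) weight 1/168
  (W=1, V=0, X=1, U=0, Y=1, Z=0) weight 1/168
  (W=1, V=0, X=1, U=1, Y=0, Z=0) weight 1/126
  (W=1, V=0, X=1, U=1, Y=1, Z=0) weight 1/252
  (W=1, V=1, X=0, U=0, Y=0, Z=1) weight 1/252
  (W=1, V=1, X=0, U=0, Y=1, Z=1) weight 1/252
  (W=1, V=1, X=0, U=1, Y=0, Z=1) weight 1/189
  (W=1, V=1, X=0, U=1, Y=1, Z=1) weight 1/378
  … 16 more
Group by X:
  weight(X=0) = 2/63
  weight(X=1) = 2/21
Total weight = 2/63 + 2/21 = 8/63
P(X=0 | obs) = 2/63 / 8/63 = 1/4
P(X=1 | obs) = 2/21 / 8/63 = 3/4
argmax = 1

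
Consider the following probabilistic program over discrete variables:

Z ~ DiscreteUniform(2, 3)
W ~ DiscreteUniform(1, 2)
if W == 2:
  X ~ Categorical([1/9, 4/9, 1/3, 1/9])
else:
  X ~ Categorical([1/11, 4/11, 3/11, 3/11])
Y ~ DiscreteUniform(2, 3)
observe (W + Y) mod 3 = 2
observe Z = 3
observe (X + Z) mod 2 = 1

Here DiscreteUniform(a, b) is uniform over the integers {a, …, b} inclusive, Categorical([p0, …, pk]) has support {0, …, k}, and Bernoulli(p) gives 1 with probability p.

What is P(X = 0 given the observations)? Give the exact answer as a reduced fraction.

P(X = 0 | obs) = 1/4

Enumerate traces; 2 have nonzero weight after conditioning:
  (Z=3, W=2, X=0, Y=3) weight 1/72
  (Z=3, W=2, X=2, Y=3) weight 1/24
Group by X:
  weight(X=0) = 1/72
  weight(X=2) = 1/24
Total weight = 1/72 + 1/24 = 1/18
P(X=0 | obs) = 1/72 / 1/18 = 1/4
P(X=2 | obs) = 1/24 / 1/18 = 3/4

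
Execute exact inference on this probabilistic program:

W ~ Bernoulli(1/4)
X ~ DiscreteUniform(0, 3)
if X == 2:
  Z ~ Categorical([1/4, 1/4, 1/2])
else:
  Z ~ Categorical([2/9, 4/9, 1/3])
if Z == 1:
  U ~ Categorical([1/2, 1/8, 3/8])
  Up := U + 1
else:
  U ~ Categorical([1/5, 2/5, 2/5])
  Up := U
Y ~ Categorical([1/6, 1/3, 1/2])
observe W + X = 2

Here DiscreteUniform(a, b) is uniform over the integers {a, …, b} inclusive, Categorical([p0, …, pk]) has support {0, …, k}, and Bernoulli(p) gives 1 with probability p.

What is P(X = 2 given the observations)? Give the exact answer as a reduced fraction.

P(X = 2 | obs) = 3/4

Enumerate traces; 54 have nonzero weight after conditioning:
  (W=0, X=2, Z=0, U=0, Y=0) weight 1/640
  (W=0, X=2, Z=0, U=0, Y=1) weight 1/320
  (W=0, X=2, Z=0, U=0, Y=2) weight 3/640
  (W=0, X=2, Z=0, U=1, Y=0) weight 1/320
  (W=0, X=2, Z=0, U=1, Y=1) weight 1/160
  (W=0, X=2, Z=0, U=1, Y=2) weight 3/320
  (W=0, X=2, Z=0, U=2, Y=0) weight 1/320
  (W=0, X=2, Z=0, U=2, Y=1) weight 1/160
  (W=1, X=1, Z=0, U=0, Y=0) weight 1/2160
  … 45 more
Group by X:
  weight(X=1) = 1/16
  weight(X=2) = 3/16
Total weight = 1/16 + 3/16 = 1/4
P(X=1 | obs) = 1/16 / 1/4 = 1/4
P(X=2 | obs) = 3/16 / 1/4 = 3/4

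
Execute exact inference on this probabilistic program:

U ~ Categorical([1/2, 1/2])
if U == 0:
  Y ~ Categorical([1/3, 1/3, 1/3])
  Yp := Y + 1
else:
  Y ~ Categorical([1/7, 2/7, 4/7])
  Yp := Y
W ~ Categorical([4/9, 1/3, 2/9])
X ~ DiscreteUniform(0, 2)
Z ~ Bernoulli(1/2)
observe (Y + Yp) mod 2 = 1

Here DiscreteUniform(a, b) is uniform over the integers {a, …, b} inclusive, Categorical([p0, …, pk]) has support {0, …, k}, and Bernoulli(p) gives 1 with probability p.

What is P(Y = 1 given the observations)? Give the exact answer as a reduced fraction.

Enumerate traces; 54 have nonzero weight after conditioning:
  (U=0, Y=0, W=0, X=0, Z=0) weight 1/81
  (U=0, Y=0, W=0, X=0, Z=1) weight 1/81
  (U=0, Y=0, W=0, X=1, Z=0) weight 1/81
  (U=0, Y=0, W=0, X=1, Z=1) weight 1/81
  (U=0, Y=0, W=0, X=2, Z=0) weight 1/81
  (U=0, Y=0, W=0, X=2, Z=1) weight 1/81
  (U=0, Y=0, W=1, X=0, Z=0) weight 1/108
  (U=0, Y=0, W=1, X=0, Z=1) weight 1/108
  (U=0, Y=1, W=0, X=0, Z=0) weight 1/81
  (U=0, Y=2, W=0, X=0, Z=0) weight 1/81
  … 44 more
Group by Y:
  weight(Y=0) = 1/6
  weight(Y=1) = 1/6
  weight(Y=2) = 1/6
Total weight = 1/6 + 1/6 + 1/6 = 1/2
P(Y=0 | obs) = 1/6 / 1/2 = 1/3
P(Y=1 | obs) = 1/6 / 1/2 = 1/3
P(Y=2 | obs) = 1/6 / 1/2 = 1/3

P(Y = 1 | obs) = 1/3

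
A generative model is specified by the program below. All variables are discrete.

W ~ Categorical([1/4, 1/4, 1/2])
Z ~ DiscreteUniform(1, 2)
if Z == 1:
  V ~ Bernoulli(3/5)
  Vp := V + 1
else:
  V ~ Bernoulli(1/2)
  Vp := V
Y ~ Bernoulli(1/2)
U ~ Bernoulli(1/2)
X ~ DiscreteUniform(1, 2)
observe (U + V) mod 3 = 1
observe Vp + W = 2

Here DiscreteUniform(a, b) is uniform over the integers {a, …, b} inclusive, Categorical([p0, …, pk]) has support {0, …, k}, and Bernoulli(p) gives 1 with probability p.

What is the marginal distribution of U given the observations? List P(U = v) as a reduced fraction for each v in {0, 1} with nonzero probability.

P(U=0) = 11/25, P(U=1) = 14/25

Enumerate traces; 16 have nonzero weight after conditioning:
  (W=0, Z=1, V=1, Y=0, U=0, X=1) weight 3/320
  (W=0, Z=1, V=1, Y=0, U=0, X=2) weight 3/320
  (W=0, Z=1, V=1, Y=1, U=0, X=1) weight 3/320
  (W=0, Z=1, V=1, Y=1, U=0, X=2) weight 3/320
  (W=1, Z=1, V=0, Y=0, U=1, X=1) weight 1/160
  (W=1, Z=1, V=0, Y=0, U=1, X=2) weight 1/160
  (W=1, Z=1, V=0, Y=1, U=1, X=1) weight 1/160
  (W=1, Z=1, V=0, Y=1, U=1, X=2) weight 1/160
  … 8 more
Group by U:
  weight(U=0) = 11/160
  weight(U=1) = 7/80
Total weight = 11/160 + 7/80 = 5/32
P(U=0 | obs) = 11/160 / 5/32 = 11/25
P(U=1 | obs) = 7/80 / 5/32 = 14/25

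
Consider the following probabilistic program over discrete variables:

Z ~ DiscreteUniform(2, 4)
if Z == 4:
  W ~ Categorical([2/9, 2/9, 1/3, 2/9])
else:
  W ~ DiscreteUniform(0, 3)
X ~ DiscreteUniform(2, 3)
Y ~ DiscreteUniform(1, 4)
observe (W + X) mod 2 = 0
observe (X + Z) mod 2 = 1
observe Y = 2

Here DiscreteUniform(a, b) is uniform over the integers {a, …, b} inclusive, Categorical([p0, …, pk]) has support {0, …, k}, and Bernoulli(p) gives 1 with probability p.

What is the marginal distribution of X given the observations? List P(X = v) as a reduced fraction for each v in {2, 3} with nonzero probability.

Enumerate traces; 6 have nonzero weight after conditioning:
  (Z=2, W=1, X=3, Y=2) weight 1/96
  (Z=2, W=3, X=3, Y=2) weight 1/96
  (Z=3, W=0, X=2, Y=2) weight 1/96
  (Z=3, W=2, X=2, Y=2) weight 1/96
  (Z=4, W=1, X=3, Y=2) weight 1/108
  (Z=4, W=3, X=3, Y=2) weight 1/108
Group by X:
  weight(X=2) = 1/48
  weight(X=3) = 17/432
Total weight = 1/48 + 17/432 = 13/216
P(X=2 | obs) = 1/48 / 13/216 = 9/26
P(X=3 | obs) = 17/432 / 13/216 = 17/26

P(X=2) = 9/26, P(X=3) = 17/26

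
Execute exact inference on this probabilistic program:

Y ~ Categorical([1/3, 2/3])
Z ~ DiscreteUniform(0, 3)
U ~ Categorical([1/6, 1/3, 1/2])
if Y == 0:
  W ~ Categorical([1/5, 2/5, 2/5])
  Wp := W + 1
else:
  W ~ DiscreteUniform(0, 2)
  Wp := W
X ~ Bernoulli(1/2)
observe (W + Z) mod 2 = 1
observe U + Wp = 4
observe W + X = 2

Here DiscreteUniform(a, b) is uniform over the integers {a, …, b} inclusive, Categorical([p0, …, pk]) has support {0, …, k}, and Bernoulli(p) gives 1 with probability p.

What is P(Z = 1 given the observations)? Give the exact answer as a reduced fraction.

Enumerate traces; 6 have nonzero weight after conditioning:
  (Y=0, Z=0, U=2, W=1, X=1) weight 1/120
  (Y=0, Z=1, U=1, W=2, X=0) weight 1/180
  (Y=0, Z=2, U=2, W=1, X=1) weight 1/120
  (Y=0, Z=3, U=1, W=2, X=0) weight 1/180
  (Y=1, Z=1, U=2, W=2, X=0) weight 1/72
  (Y=1, Z=3, U=2, W=2, X=0) weight 1/72
Group by Z:
  weight(Z=0) = 1/120
  weight(Z=1) = 7/360
  weight(Z=2) = 1/120
  weight(Z=3) = 7/360
Total weight = 1/120 + 7/360 + 1/120 + 7/360 = 1/18
P(Z=0 | obs) = 1/120 / 1/18 = 3/20
P(Z=1 | obs) = 7/360 / 1/18 = 7/20
P(Z=2 | obs) = 1/120 / 1/18 = 3/20
P(Z=3 | obs) = 7/360 / 1/18 = 7/20

P(Z = 1 | obs) = 7/20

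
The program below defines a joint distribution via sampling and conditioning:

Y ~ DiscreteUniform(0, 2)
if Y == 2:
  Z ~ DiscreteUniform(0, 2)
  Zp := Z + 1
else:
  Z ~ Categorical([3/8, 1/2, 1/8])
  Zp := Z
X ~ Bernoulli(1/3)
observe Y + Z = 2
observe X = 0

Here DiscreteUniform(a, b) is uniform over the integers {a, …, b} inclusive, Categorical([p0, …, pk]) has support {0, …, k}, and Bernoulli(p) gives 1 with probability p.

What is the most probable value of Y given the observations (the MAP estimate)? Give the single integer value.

argmax_v P(Y = v | obs) = 1

Enumerate traces; 3 have nonzero weight after conditioning:
  (Y=0, Z=2, X=0) weight 1/36
  (Y=1, Z=1, X=0) weight 1/9
  (Y=2, Z=0, X=0) weight 2/27
Group by Y:
  weight(Y=0) = 1/36
  weight(Y=1) = 1/9
  weight(Y=2) = 2/27
Total weight = 1/36 + 1/9 + 2/27 = 23/108
P(Y=0 | obs) = 1/36 / 23/108 = 3/23
P(Y=1 | obs) = 1/9 / 23/108 = 12/23
P(Y=2 | obs) = 2/27 / 23/108 = 8/23
argmax = 1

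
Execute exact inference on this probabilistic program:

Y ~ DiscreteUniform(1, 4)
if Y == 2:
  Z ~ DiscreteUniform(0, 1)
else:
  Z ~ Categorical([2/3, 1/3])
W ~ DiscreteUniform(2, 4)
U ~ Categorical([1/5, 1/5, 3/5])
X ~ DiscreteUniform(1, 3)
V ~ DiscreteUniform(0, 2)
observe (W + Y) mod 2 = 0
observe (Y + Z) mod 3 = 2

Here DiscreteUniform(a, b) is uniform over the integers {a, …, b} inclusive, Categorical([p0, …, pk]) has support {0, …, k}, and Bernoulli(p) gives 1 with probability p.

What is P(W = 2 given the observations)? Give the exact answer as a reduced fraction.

P(W = 2 | obs) = 5/12

Enumerate traces; 135 have nonzero weight after conditioning:
  (Y=1, Z=1, W=3, U=0, X=1, V=0) weight 1/1620
  (Y=1, Z=1, W=3, U=0, X=1, V=1) weight 1/1620
  (Y=1, Z=1, W=3, U=0, X=1, V=2) weight 1/1620
  (Y=1, Z=1, W=3, U=0, X=2, V=0) weight 1/1620
  (Y=1, Z=1, W=3, U=0, X=2, V=1) weight 1/1620
  (Y=1, Z=1, W=3, U=0, X=2, V=2) weight 1/1620
  (Y=1, Z=1, W=3, U=0, X=3, V=0) weight 1/1620
  (Y=1, Z=1, W=3, U=0, X=3, V=1) weight 1/1620
  (Y=2, Z=0, W=2, U=0, X=1, V=0) weight 1/1080
  (Y=2, Z=0, W=4, U=0, X=1, V=0) weight 1/1080
  … 125 more
Group by W:
  weight(W=2) = 5/72
  weight(W=3) = 1/36
  weight(W=4) = 5/72
Total weight = 5/72 + 1/36 + 5/72 = 1/6
P(W=2 | obs) = 5/72 / 1/6 = 5/12
P(W=3 | obs) = 1/36 / 1/6 = 1/6
P(W=4 | obs) = 5/72 / 1/6 = 5/12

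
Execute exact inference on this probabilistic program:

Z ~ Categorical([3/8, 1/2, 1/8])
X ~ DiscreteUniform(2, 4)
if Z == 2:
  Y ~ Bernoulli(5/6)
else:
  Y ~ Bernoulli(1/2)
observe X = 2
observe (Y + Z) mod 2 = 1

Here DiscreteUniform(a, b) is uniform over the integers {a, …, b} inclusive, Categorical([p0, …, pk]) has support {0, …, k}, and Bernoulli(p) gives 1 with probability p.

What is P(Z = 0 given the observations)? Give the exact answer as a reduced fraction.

P(Z = 0 | obs) = 9/26

Enumerate traces; 3 have nonzero weight after conditioning:
  (Z=0, X=2, Y=1) weight 1/16
  (Z=1, X=2, Y=0) weight 1/12
  (Z=2, X=2, Y=1) weight 5/144
Group by Z:
  weight(Z=0) = 1/16
  weight(Z=1) = 1/12
  weight(Z=2) = 5/144
Total weight = 1/16 + 1/12 + 5/144 = 13/72
P(Z=0 | obs) = 1/16 / 13/72 = 9/26
P(Z=1 | obs) = 1/12 / 13/72 = 6/13
P(Z=2 | obs) = 5/144 / 13/72 = 5/26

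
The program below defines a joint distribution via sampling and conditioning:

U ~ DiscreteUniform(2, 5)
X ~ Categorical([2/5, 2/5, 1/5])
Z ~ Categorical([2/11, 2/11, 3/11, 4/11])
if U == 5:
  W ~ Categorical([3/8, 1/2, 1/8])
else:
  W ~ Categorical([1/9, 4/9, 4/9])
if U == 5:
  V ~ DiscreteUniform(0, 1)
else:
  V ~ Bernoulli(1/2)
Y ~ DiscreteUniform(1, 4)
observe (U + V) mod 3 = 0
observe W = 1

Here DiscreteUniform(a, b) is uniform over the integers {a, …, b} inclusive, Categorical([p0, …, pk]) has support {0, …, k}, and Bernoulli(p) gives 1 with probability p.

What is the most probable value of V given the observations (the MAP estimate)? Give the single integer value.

Enumerate traces; 144 have nonzero weight after conditioning:
  (U=2, X=0, Z=0, W=1, V=1, Y=1) weight 1/990
  (U=2, X=0, Z=0, W=1, V=1, Y=2) weight 1/990
  (U=2, X=0, Z=0, W=1, V=1, Y=3) weight 1/990
  (U=2, X=0, Z=0, W=1, V=1, Y=4) weight 1/990
  (U=2, X=0, Z=1, W=1, V=1, Y=1) weight 1/990
  (U=2, X=0, Z=1, W=1, V=1, Y=2) weight 1/990
  (U=2, X=0, Z=1, W=1, V=1, Y=3) weight 1/990
  (U=2, X=0, Z=1, W=1, V=1, Y=4) weight 1/990
  (U=3, X=0, Z=0, W=1, V=0, Y=1) weight 1/990
  … 135 more
Group by V:
  weight(V=0) = 1/18
  weight(V=1) = 17/144
Total weight = 1/18 + 17/144 = 25/144
P(V=0 | obs) = 1/18 / 25/144 = 8/25
P(V=1 | obs) = 17/144 / 25/144 = 17/25
argmax = 1

argmax_v P(V = v | obs) = 1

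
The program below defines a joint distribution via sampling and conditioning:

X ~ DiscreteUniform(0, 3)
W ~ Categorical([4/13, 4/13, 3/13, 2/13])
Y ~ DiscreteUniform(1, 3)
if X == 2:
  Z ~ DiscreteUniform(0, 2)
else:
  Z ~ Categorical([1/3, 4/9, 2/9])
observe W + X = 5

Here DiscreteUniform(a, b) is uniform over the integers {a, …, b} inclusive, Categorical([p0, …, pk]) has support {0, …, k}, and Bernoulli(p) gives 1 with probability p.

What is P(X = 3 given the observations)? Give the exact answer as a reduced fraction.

Enumerate traces; 18 have nonzero weight after conditioning:
  (X=2, W=3, Y=1, Z=0) weight 1/234
  (X=2, W=3, Y=1, Z=1) weight 1/234
  (X=2, W=3, Y=1, Z=2) weight 1/234
  (X=2, W=3, Y=2, Z=0) weight 1/234
  (X=2, W=3, Y=2, Z=1) weight 1/234
  (X=2, W=3, Y=2, Z=2) weight 1/234
  (X=2, W=3, Y=3, Z=0) weight 1/234
  (X=2, W=3, Y=3, Z=1) weight 1/234
  (X=3, W=2, Y=1, Z=0) weight 1/156
  … 9 more
Group by X:
  weight(X=2) = 1/26
  weight(X=3) = 3/52
Total weight = 1/26 + 3/52 = 5/52
P(X=2 | obs) = 1/26 / 5/52 = 2/5
P(X=3 | obs) = 3/52 / 5/52 = 3/5

P(X = 3 | obs) = 3/5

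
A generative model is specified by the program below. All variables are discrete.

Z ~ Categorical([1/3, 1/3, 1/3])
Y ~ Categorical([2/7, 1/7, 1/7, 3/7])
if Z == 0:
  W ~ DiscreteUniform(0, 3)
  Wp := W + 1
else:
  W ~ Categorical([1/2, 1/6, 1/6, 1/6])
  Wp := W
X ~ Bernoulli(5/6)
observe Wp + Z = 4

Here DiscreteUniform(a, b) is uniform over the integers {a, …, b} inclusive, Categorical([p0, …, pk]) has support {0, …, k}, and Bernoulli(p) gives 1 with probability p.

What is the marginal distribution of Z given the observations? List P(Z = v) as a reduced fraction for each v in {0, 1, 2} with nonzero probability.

Enumerate traces; 24 have nonzero weight after conditioning:
  (Z=0, Y=0, W=3, X=0) weight 1/252
  (Z=0, Y=0, W=3, X=1) weight 5/252
  (Z=0, Y=1, W=3, X=0) weight 1/504
  (Z=0, Y=1, W=3, X=1) weight 5/504
  (Z=0, Y=2, W=3, X=0) weight 1/504
  (Z=0, Y=2, W=3, X=1) weight 5/504
  (Z=0, Y=3, W=3, X=0) weight 1/168
  (Z=0, Y=3, W=3, X=1) weight 5/168
  (Z=1, Y=0, W=3, X=0) weight 1/378
  (Z=2, Y=0, W=2, X=0) weight 1/378
  … 14 more
Group by Z:
  weight(Z=0) = 1/12
  weight(Z=1) = 1/18
  weight(Z=2) = 1/18
Total weight = 1/12 + 1/18 + 1/18 = 7/36
P(Z=0 | obs) = 1/12 / 7/36 = 3/7
P(Z=1 | obs) = 1/18 / 7/36 = 2/7
P(Z=2 | obs) = 1/18 / 7/36 = 2/7

P(Z=0) = 3/7, P(Z=1) = 2/7, P(Z=2) = 2/7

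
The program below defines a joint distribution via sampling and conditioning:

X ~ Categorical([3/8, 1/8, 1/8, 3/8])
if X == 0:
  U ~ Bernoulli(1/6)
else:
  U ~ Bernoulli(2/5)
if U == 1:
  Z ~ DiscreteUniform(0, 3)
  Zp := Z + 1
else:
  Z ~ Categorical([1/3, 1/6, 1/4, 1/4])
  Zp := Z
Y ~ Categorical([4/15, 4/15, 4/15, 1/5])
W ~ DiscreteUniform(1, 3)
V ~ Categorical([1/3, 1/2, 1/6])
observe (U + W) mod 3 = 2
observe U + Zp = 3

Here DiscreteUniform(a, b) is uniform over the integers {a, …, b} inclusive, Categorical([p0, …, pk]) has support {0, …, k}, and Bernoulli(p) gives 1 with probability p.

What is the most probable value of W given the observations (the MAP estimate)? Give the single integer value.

Enumerate traces; 96 have nonzero weight after conditioning:
  (X=0, U=0, Z=3, Y=0, W=2, V=0) weight 1/432
  (X=0, U=0, Z=3, Y=0, W=2, V=1) weight 1/288
  (X=0, U=0, Z=3, Y=0, W=2, V=2) weight 1/864
  (X=0, U=0, Z=3, Y=1, W=2, V=0) weight 1/432
  (X=0, U=0, Z=3, Y=1, W=2, V=1) weight 1/288
  (X=0, U=0, Z=3, Y=1, W=2, V=2) weight 1/864
  (X=0, U=0, Z=3, Y=2, W=2, V=0) weight 1/432
  (X=0, U=0, Z=3, Y=2, W=2, V=1) weight 1/288
  (X=0, U=1, Z=1, Y=0, W=1, V=0) weight 1/2160
  … 87 more
Group by W:
  weight(W=1) = 5/192
  weight(W=2) = 11/192
Total weight = 5/192 + 11/192 = 1/12
P(W=1 | obs) = 5/192 / 1/12 = 5/16
P(W=2 | obs) = 11/192 / 1/12 = 11/16
argmax = 2

argmax_v P(W = v | obs) = 2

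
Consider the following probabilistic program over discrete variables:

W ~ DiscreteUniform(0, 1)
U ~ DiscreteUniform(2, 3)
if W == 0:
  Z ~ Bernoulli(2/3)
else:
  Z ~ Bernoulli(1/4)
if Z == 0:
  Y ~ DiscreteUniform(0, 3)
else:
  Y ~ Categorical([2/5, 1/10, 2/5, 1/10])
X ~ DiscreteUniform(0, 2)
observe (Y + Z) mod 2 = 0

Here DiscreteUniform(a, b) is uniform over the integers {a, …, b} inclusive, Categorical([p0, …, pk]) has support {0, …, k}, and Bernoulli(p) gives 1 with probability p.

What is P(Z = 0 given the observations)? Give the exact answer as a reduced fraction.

P(Z = 0 | obs) = 65/87

Enumerate traces; 48 have nonzero weight after conditioning:
  (W=0, U=2, Z=0, Y=0, X=0) weight 1/144
  (W=0, U=2, Z=0, Y=0, X=1) weight 1/144
  (W=0, U=2, Z=0, Y=0, X=2) weight 1/144
  (W=0, U=2, Z=0, Y=2, X=0) weight 1/144
  (W=0, U=2, Z=0, Y=2, X=1) weight 1/144
  (W=0, U=2, Z=0, Y=2, X=2) weight 1/144
  (W=0, U=2, Z=1, Y=1, X=0) weight 1/180
  (W=0, U=2, Z=1, Y=1, X=1) weight 1/180
  … 40 more
Group by Z:
  weight(Z=0) = 13/48
  weight(Z=1) = 11/120
Total weight = 13/48 + 11/120 = 29/80
P(Z=0 | obs) = 13/48 / 29/80 = 65/87
P(Z=1 | obs) = 11/120 / 29/80 = 22/87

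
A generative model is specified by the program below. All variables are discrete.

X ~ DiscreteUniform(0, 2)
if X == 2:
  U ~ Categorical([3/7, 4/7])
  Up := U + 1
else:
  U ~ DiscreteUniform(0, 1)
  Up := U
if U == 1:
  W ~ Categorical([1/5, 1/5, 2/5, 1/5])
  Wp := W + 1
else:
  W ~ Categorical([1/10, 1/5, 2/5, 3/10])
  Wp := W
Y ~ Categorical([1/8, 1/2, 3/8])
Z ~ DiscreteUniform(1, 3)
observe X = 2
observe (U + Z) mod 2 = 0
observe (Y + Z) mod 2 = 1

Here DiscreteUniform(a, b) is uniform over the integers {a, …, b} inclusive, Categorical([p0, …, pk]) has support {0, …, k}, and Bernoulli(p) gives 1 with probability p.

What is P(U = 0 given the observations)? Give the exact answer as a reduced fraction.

P(U = 0 | obs) = 3/11

Enumerate traces; 20 have nonzero weight after conditioning:
  (X=2, U=0, W=0, Y=1, Z=2) weight 1/420
  (X=2, U=0, W=1, Y=1, Z=2) weight 1/210
  (X=2, U=0, W=2, Y=1, Z=2) weight 1/105
  (X=2, U=0, W=3, Y=1, Z=2) weight 1/140
  (X=2, U=1, W=0, Y=0, Z=1) weight 1/630
  (X=2, U=1, W=0, Y=0, Z=3) weight 1/630
  (X=2, U=1, W=0, Y=2, Z=1) weight 1/210
  (X=2, U=1, W=0, Y=2, Z=3) weight 1/210
  … 12 more
Group by U:
  weight(U=0) = 1/42
  weight(U=1) = 4/63
Total weight = 1/42 + 4/63 = 11/126
P(U=0 | obs) = 1/42 / 11/126 = 3/11
P(U=1 | obs) = 4/63 / 11/126 = 8/11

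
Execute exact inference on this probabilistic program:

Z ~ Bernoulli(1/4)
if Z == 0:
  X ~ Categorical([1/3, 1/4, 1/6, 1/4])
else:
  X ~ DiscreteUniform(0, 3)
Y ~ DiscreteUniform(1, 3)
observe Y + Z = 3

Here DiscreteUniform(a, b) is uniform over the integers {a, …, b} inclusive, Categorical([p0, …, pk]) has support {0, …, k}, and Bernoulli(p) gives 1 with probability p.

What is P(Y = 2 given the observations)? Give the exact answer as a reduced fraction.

P(Y = 2 | obs) = 1/4

Enumerate traces; 8 have nonzero weight after conditioning:
  (Z=0, X=0, Y=3) weight 1/12
  (Z=0, X=1, Y=3) weight 1/16
  (Z=0, X=2, Y=3) weight 1/24
  (Z=0, X=3, Y=3) weight 1/16
  (Z=1, X=0, Y=2) weight 1/48
  (Z=1, X=1, Y=2) weight 1/48
  (Z=1, X=2, Y=2) weight 1/48
  (Z=1, X=3, Y=2) weight 1/48
Group by Y:
  weight(Y=2) = 1/12
  weight(Y=3) = 1/4
Total weight = 1/12 + 1/4 = 1/3
P(Y=2 | obs) = 1/12 / 1/3 = 1/4
P(Y=3 | obs) = 1/4 / 1/3 = 3/4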